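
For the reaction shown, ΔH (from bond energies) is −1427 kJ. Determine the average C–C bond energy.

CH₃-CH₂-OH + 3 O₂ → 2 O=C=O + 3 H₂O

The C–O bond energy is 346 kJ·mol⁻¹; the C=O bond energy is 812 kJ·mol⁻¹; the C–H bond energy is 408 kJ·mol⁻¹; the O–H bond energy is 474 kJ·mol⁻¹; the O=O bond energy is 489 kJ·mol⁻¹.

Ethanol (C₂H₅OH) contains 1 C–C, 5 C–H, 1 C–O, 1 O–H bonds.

Let D be the C–C bond energy.
Σ(broken) = 1×D + 5×408 + 1×346 + 1×474 + 3×489 = 4327 + D
Σ(formed) = 4×812 + 6×474 = 6092
ΔH = Σ(broken) − Σ(formed) = (4327 + D) − (6092) = −1765 + D
Setting this equal to −1427 kJ gives D = 338 kJ/mol.

D(C–C) ≈ 338 kJ/mol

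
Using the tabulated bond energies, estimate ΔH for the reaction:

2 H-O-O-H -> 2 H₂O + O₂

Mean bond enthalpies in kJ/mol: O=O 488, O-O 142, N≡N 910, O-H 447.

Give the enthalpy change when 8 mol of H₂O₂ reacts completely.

Bonds broken (reactants):
  O-H: 4 × 447 = 1788
  O-O: 2 × 142 = 284
  Σ(broken) = 2072 kJ
Bonds formed (products):
  O-H: 4 × 447 = 1788
  O=O: 1 × 488 = 488
  Σ(formed) = 2276 kJ
ΔH = Σ(broken) − Σ(formed) = 2072 − 2276 = −204 kJ
For 4× the reaction as written: 4 × (−204) = −816 kJ

ΔH = −816 kJ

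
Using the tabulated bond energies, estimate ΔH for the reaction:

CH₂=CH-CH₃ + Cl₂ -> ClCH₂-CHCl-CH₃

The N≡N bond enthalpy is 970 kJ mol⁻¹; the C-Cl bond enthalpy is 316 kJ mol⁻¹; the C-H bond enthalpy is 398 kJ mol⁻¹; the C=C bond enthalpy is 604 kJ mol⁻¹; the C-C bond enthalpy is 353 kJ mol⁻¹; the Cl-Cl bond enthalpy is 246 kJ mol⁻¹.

ΔH ≈ −135 kJ

Bonds broken (reactants):
  C-C: 1 × 353 = 353
  C-H: 6 × 398 = 2388
  C=C: 1 × 604 = 604
  Cl-Cl: 1 × 246 = 246
  Σ(broken) = 3591 kJ
Bonds formed (products):
  C-C: 2 × 353 = 706
  C-Cl: 2 × 316 = 632
  C-H: 6 × 398 = 2388
  Σ(formed) = 3726 kJ
ΔH = Σ(broken) − Σ(formed) = 3591 − 3726 = −135 kJ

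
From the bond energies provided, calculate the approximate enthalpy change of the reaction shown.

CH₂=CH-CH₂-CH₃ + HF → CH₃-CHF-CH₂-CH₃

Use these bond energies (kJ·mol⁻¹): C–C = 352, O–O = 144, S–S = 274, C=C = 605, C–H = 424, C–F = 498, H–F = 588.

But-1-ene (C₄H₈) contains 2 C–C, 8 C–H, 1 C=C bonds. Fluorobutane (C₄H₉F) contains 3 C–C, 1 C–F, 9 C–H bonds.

ΔH ≈ −81 kJ

Bonds broken (reactants):
  C–C: 2 × 352 = 704
  C–H: 8 × 424 = 3392
  C=C: 1 × 605 = 605
  H–F: 1 × 588 = 588
  Σ(broken) = 5289 kJ
Bonds formed (products):
  C–C: 3 × 352 = 1056
  C–F: 1 × 498 = 498
  C–H: 9 × 424 = 3816
  Σ(formed) = 5370 kJ
ΔH = Σ(broken) − Σ(formed) = 5289 − 5370 = −81 kJ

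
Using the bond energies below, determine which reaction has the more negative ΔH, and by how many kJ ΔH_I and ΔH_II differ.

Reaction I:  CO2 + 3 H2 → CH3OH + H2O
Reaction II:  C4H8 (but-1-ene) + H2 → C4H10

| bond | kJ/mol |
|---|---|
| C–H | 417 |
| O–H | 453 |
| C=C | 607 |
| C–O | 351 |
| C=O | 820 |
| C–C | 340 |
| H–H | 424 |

Reaction II, by 94 kJ

Reaction I:
  Bonds broken (reactants):
    C=O: 2 × 820 = 1640
    H–H: 3 × 424 = 1272
    Σ(broken) = 2912 kJ
  Bonds formed (products):
    C–H: 3 × 417 = 1251
    C–O: 1 × 351 = 351
    O–H: 3 × 453 = 1359
    Σ(formed) = 2961 kJ
  ΔH_I = 2912 − 2961 = −49 kJ
Reaction II:
  Bonds broken (reactants):
    C–C: 2 × 340 = 680
    C–H: 8 × 417 = 3336
    C=C: 1 × 607 = 607
    H–H: 1 × 424 = 424
    Σ(broken) = 5047 kJ
  Bonds formed (products):
    C–C: 3 × 340 = 1020
    C–H: 10 × 417 = 4170
    Σ(formed) = 5190 kJ
  ΔH_II = 5047 − 5190 = −143 kJ
ΔH_I − ΔH_II = +94 kJ, so reaction II has the more negative ΔH; |ΔH_I − ΔH_II| = 94 kJ.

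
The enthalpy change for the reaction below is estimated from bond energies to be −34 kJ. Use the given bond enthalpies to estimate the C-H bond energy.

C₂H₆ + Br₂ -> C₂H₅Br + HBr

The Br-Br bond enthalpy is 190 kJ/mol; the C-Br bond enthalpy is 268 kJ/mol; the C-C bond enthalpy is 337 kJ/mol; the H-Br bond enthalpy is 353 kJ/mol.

Let D be the C-H bond energy.
Σ(broken) = 1×190 + 1×337 + 6×D = 527 + 6D
Σ(formed) = 1×268 + 1×337 + 5×D + 1×353 = 958 + 5D
ΔH = Σ(broken) − Σ(formed) = (527 + 6D) − (958 + 5D) = −431 + D
Setting this equal to −34 kJ gives D = 397 kJ/mol.

D(C-H) ≈ 397 kJ/mol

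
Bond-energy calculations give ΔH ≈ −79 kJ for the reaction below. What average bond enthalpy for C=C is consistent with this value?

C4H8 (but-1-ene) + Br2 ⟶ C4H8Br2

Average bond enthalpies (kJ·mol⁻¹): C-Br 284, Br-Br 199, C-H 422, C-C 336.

D(C=C) ≈ 626 kJ/mol

Let D be the C=C bond energy.
Σ(broken) = 1×199 + 2×336 + 8×422 + 1×D = 4247 + D
Σ(formed) = 2×284 + 3×336 + 8×422 = 4952
ΔH = Σ(broken) − Σ(formed) = (4247 + D) − (4952) = −705 + D
Setting this equal to −79 kJ gives D = 626 kJ/mol.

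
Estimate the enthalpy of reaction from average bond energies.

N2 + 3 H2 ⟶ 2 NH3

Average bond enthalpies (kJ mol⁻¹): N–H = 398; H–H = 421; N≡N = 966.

Bonds broken (reactants):
  H–H: 3 × 421 = 1263
  N≡N: 1 × 966 = 966
  Σ(broken) = 2229 kJ
Bonds formed (products):
  N–H: 6 × 398 = 2388
  Σ(formed) = 2388 kJ
ΔH = Σ(broken) − Σ(formed) = 2229 − 2388 = −159 kJ

ΔH ≈ −159 kJ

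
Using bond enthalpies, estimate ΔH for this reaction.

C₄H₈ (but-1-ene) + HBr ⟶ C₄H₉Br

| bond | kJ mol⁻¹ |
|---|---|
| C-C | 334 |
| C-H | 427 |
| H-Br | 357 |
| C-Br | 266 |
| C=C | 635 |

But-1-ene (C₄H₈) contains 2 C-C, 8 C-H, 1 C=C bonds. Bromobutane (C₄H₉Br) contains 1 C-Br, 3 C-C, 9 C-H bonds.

ΔH ≈ −35 kJ

Bonds broken (reactants):
  C-C: 2 × 334 = 668
  C-H: 8 × 427 = 3416
  C=C: 1 × 635 = 635
  H-Br: 1 × 357 = 357
  Σ(broken) = 5076 kJ
Bonds formed (products):
  C-Br: 1 × 266 = 266
  C-C: 3 × 334 = 1002
  C-H: 9 × 427 = 3843
  Σ(formed) = 5111 kJ
ΔH = Σ(broken) − Σ(formed) = 5076 − 5111 = −35 kJ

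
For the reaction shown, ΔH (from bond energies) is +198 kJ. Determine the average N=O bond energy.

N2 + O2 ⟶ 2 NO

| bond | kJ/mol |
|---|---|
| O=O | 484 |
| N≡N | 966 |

D(N=O) ≈ 626 kJ/mol

Let D be the N=O bond energy.
Σ(broken) = 1×966 + 1×484 = 1450
Σ(formed) = 2×D = 2D
ΔH = Σ(broken) − Σ(formed) = (1450) − (2D) = +1450 − 2D
Setting this equal to +198 kJ gives 2D = 1252, so D = 626 kJ/mol.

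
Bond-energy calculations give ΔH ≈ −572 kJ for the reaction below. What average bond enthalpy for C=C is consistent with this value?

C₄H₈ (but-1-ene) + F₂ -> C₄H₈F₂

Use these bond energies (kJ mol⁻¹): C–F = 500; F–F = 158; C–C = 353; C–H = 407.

Let D be the C=C bond energy.
Σ(broken) = 2×353 + 8×407 + 1×D + 1×158 = 4120 + D
Σ(formed) = 3×353 + 2×500 + 8×407 = 5315
ΔH = Σ(broken) − Σ(formed) = (4120 + D) − (5315) = −1195 + D
Setting this equal to −572 kJ gives D = 623 kJ/mol.

D(C=C) ≈ 623 kJ/mol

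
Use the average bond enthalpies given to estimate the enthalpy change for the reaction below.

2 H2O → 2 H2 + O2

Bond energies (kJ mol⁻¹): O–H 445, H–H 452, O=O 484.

ΔH ≈ +392 kJ

Bonds broken (reactants):
  O–H: 4 × 445 = 1780
  Σ(broken) = 1780 kJ
Bonds formed (products):
  H–H: 2 × 452 = 904
  O=O: 1 × 484 = 484
  Σ(formed) = 1388 kJ
ΔH = Σ(broken) − Σ(formed) = 1780 − 1388 = +392 kJ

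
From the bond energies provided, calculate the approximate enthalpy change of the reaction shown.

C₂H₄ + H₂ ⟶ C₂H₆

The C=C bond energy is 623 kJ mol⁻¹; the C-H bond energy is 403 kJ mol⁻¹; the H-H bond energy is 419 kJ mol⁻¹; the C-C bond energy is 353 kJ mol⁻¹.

ΔH ≈ −117 kJ

Bonds broken (reactants):
  C-H: 4 × 403 = 1612
  C=C: 1 × 623 = 623
  H-H: 1 × 419 = 419
  Σ(broken) = 2654 kJ
Bonds formed (products):
  C-C: 1 × 353 = 353
  C-H: 6 × 403 = 2418
  Σ(formed) = 2771 kJ
ΔH = Σ(broken) − Σ(formed) = 2654 − 2771 = −117 kJ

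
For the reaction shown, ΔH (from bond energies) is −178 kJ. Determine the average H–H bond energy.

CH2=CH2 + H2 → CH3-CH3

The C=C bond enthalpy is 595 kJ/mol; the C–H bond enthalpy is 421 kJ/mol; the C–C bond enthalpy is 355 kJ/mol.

Let D be the H–H bond energy.
Σ(broken) = 4×421 + 1×595 + 1×D = 2279 + D
Σ(formed) = 1×355 + 6×421 = 2881
ΔH = Σ(broken) − Σ(formed) = (2279 + D) − (2881) = −602 + D
Setting this equal to −178 kJ gives D = 424 kJ/mol.

D(H–H) ≈ 424 kJ/mol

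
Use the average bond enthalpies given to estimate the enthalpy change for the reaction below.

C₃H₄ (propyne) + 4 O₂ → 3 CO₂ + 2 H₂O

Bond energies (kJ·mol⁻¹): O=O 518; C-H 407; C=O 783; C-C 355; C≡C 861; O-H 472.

ΔH ≈ −1670 kJ

Bonds broken (reactants):
  C≡C: 1 × 861 = 861
  C-C: 1 × 355 = 355
  C-H: 4 × 407 = 1628
  O=O: 4 × 518 = 2072
  Σ(broken) = 4916 kJ
Bonds formed (products):
  C=O: 6 × 783 = 4698
  O-H: 4 × 472 = 1888
  Σ(formed) = 6586 kJ
ΔH = Σ(broken) − Σ(formed) = 4916 − 6586 = −1670 kJ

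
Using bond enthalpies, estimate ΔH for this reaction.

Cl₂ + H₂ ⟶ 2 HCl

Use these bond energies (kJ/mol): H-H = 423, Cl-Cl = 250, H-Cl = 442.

ΔH ≈ −211 kJ

Bonds broken (reactants):
  Cl-Cl: 1 × 250 = 250
  H-H: 1 × 423 = 423
  Σ(broken) = 673 kJ
Bonds formed (products):
  H-Cl: 2 × 442 = 884
  Σ(formed) = 884 kJ
ΔH = Σ(broken) − Σ(formed) = 673 − 884 = −211 kJ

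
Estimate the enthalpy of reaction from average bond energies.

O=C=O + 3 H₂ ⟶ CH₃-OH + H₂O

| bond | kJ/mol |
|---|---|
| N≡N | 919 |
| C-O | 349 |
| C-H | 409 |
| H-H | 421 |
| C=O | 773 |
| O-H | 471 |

ΔH ≈ −180 kJ

Bonds broken (reactants):
  C=O: 2 × 773 = 1546
  H-H: 3 × 421 = 1263
  Σ(broken) = 2809 kJ
Bonds formed (products):
  C-H: 3 × 409 = 1227
  C-O: 1 × 349 = 349
  O-H: 3 × 471 = 1413
  Σ(formed) = 2989 kJ
ΔH = Σ(broken) − Σ(formed) = 2809 − 2989 = −180 kJ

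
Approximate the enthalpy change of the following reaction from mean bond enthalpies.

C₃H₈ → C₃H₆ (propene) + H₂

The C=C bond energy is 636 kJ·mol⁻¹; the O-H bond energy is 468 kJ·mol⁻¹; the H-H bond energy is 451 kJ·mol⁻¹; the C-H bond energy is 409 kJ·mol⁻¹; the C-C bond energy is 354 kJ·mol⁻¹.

ΔH ≈ +85 kJ

Bonds broken (reactants):
  C-C: 2 × 354 = 708
  C-H: 8 × 409 = 3272
  Σ(broken) = 3980 kJ
Bonds formed (products):
  C-C: 1 × 354 = 354
  C-H: 6 × 409 = 2454
  C=C: 1 × 636 = 636
  H-H: 1 × 451 = 451
  Σ(formed) = 3895 kJ
ΔH = Σ(broken) − Σ(formed) = 3980 − 3895 = +85 kJ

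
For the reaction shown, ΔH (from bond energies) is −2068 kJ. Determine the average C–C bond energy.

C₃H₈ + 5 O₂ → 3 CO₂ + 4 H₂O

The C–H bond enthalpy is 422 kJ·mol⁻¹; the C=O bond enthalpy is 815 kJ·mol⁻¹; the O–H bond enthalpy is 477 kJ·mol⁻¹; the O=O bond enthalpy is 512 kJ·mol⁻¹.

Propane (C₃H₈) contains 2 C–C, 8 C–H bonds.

Let D be the C–C bond energy.
Σ(broken) = 2×D + 8×422 + 5×512 = 5936 + 2D
Σ(formed) = 6×815 + 8×477 = 8706
ΔH = Σ(broken) − Σ(formed) = (5936 + 2D) − (8706) = −2770 + 2D
Setting this equal to −2068 kJ gives 2D = 702, so D = 351 kJ/mol.

D(C–C) ≈ 351 kJ/mol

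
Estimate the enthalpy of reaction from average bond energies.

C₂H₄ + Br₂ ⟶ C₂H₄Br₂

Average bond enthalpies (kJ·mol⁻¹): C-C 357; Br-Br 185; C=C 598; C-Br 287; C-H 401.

Bonds broken (reactants):
  Br-Br: 1 × 185 = 185
  C-H: 4 × 401 = 1604
  C=C: 1 × 598 = 598
  Σ(broken) = 2387 kJ
Bonds formed (products):
  C-Br: 2 × 287 = 574
  C-C: 1 × 357 = 357
  C-H: 4 × 401 = 1604
  Σ(formed) = 2535 kJ
ΔH = Σ(broken) − Σ(formed) = 2387 − 2535 = −148 kJ

ΔH ≈ −148 kJ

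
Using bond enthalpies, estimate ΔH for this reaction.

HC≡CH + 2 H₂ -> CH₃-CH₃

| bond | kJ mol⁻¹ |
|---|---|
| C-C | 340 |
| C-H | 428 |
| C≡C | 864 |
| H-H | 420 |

ΔH ≈ −348 kJ

Bonds broken (reactants):
  C≡C: 1 × 864 = 864
  C-H: 2 × 428 = 856
  H-H: 2 × 420 = 840
  Σ(broken) = 2560 kJ
Bonds formed (products):
  C-C: 1 × 340 = 340
  C-H: 6 × 428 = 2568
  Σ(formed) = 2908 kJ
ΔH = Σ(broken) − Σ(formed) = 2560 − 2908 = −348 kJ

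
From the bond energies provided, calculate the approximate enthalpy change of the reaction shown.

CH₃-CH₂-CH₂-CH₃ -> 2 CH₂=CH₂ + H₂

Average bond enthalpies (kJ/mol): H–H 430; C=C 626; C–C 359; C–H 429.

ΔH ≈ +253 kJ

Bonds broken (reactants):
  C–C: 3 × 359 = 1077
  C–H: 10 × 429 = 4290
  Σ(broken) = 5367 kJ
Bonds formed (products):
  C–H: 8 × 429 = 3432
  C=C: 2 × 626 = 1252
  H–H: 1 × 430 = 430
  Σ(formed) = 5114 kJ
ΔH = Σ(broken) − Σ(formed) = 5367 − 5114 = +253 kJ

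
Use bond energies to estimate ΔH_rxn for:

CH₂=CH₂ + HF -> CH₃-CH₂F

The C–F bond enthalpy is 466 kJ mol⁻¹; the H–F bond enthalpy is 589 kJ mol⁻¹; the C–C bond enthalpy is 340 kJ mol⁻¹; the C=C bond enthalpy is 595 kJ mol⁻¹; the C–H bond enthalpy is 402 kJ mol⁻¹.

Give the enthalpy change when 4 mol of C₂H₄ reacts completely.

Bonds broken (reactants):
  C–H: 4 × 402 = 1608
  C=C: 1 × 595 = 595
  H–F: 1 × 589 = 589
  Σ(broken) = 2792 kJ
Bonds formed (products):
  C–C: 1 × 340 = 340
  C–F: 1 × 466 = 466
  C–H: 5 × 402 = 2010
  Σ(formed) = 2816 kJ
ΔH = Σ(broken) − Σ(formed) = 2792 − 2816 = −24 kJ
For 4× the reaction as written: 4 × (−24) = −96 kJ

ΔH = −96 kJ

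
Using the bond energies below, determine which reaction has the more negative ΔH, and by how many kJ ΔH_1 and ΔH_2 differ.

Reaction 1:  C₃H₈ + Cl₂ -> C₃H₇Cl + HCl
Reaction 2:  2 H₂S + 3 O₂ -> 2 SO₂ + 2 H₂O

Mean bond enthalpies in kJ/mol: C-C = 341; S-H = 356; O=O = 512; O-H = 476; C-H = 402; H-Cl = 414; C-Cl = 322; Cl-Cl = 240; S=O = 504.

Reaction 2, by 866 kJ

Reaction 1:
  Bonds broken (reactants):
    C-C: 2 × 341 = 682
    C-H: 8 × 402 = 3216
    Cl-Cl: 1 × 240 = 240
    Σ(broken) = 4138 kJ
  Bonds formed (products):
    C-C: 2 × 341 = 682
    C-Cl: 1 × 322 = 322
    C-H: 7 × 402 = 2814
    H-Cl: 1 × 414 = 414
    Σ(formed) = 4232 kJ
  ΔH_1 = 4138 − 4232 = −94 kJ
Reaction 2:
  Bonds broken (reactants):
    O=O: 3 × 512 = 1536
    S-H: 4 × 356 = 1424
    Σ(broken) = 2960 kJ
  Bonds formed (products):
    O-H: 4 × 476 = 1904
    S=O: 4 × 504 = 2016
    Σ(formed) = 3920 kJ
  ΔH_2 = 2960 − 3920 = −960 kJ
ΔH_1 − ΔH_2 = +866 kJ, so reaction 2 has the more negative ΔH; |ΔH_1 − ΔH_2| = 866 kJ.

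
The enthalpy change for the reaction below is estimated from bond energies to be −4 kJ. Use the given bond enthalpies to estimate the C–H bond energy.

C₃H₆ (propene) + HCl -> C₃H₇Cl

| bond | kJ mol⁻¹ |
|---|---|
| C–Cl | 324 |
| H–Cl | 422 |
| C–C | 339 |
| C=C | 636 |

D(C–H) ≈ 399 kJ/mol

Let D be the C–H bond energy.
Σ(broken) = 1×339 + 6×D + 1×636 + 1×422 = 1397 + 6D
Σ(formed) = 2×339 + 1×324 + 7×D = 1002 + 7D
ΔH = Σ(broken) − Σ(formed) = (1397 + 6D) − (1002 + 7D) = +395 − D
Setting this equal to −4 kJ gives D = 399 kJ/mol.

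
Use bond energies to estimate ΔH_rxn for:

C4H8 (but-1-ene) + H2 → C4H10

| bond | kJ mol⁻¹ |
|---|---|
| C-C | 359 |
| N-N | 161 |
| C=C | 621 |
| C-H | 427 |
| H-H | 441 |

ΔH ≈ −151 kJ

Bonds broken (reactants):
  C-C: 2 × 359 = 718
  C-H: 8 × 427 = 3416
  C=C: 1 × 621 = 621
  H-H: 1 × 441 = 441
  Σ(broken) = 5196 kJ
Bonds formed (products):
  C-C: 3 × 359 = 1077
  C-H: 10 × 427 = 4270
  Σ(formed) = 5347 kJ
ΔH = Σ(broken) − Σ(formed) = 5196 − 5347 = −151 kJ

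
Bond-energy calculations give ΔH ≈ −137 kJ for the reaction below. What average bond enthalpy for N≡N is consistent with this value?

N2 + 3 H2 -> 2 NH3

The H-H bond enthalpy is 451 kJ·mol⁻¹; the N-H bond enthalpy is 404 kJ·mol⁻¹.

Let D be the N≡N bond energy.
Σ(broken) = 3×451 + 1×D = 1353 + D
Σ(formed) = 6×404 = 2424
ΔH = Σ(broken) − Σ(formed) = (1353 + D) − (2424) = −1071 + D
Setting this equal to −137 kJ gives D = 934 kJ/mol.

D(N≡N) ≈ 934 kJ/mol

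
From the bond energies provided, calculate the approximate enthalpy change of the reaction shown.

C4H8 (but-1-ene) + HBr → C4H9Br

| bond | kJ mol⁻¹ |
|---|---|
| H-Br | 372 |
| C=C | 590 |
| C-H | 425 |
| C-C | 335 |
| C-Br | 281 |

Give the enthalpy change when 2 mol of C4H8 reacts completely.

ΔH = −158 kJ

Bonds broken (reactants):
  C-C: 2 × 335 = 670
  C-H: 8 × 425 = 3400
  C=C: 1 × 590 = 590
  H-Br: 1 × 372 = 372
  Σ(broken) = 5032 kJ
Bonds formed (products):
  C-Br: 1 × 281 = 281
  C-C: 3 × 335 = 1005
  C-H: 9 × 425 = 3825
  Σ(formed) = 5111 kJ
ΔH = Σ(broken) − Σ(formed) = 5032 − 5111 = −79 kJ
For 2× the reaction as written: 2 × (−79) = −158 kJ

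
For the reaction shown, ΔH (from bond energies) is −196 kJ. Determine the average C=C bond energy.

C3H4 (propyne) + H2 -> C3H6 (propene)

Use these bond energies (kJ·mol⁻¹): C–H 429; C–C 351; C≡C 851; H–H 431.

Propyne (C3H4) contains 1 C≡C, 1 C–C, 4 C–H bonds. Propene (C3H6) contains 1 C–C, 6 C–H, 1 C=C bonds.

Let D be the C=C bond energy.
Σ(broken) = 1×851 + 1×351 + 4×429 + 1×431 = 3349
Σ(formed) = 1×351 + 6×429 + 1×D = 2925 + D
ΔH = Σ(broken) − Σ(formed) = (3349) − (2925 + D) = +424 − D
Setting this equal to −196 kJ gives D = 620 kJ/mol.

D(C=C) ≈ 620 kJ/mol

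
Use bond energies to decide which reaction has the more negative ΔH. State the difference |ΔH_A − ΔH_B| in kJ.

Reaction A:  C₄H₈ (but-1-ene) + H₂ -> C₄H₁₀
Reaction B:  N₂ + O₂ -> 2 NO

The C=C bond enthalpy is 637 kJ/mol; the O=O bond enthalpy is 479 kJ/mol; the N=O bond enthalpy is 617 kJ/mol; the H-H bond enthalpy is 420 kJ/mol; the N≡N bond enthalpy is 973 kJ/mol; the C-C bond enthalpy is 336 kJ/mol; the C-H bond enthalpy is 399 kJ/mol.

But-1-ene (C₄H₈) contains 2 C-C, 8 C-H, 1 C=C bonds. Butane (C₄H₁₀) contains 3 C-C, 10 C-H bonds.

Reaction A, by 295 kJ

Reaction A:
  Bonds broken (reactants):
    C-C: 2 × 336 = 672
    C-H: 8 × 399 = 3192
    C=C: 1 × 637 = 637
    H-H: 1 × 420 = 420
    Σ(broken) = 4921 kJ
  Bonds formed (products):
    C-C: 3 × 336 = 1008
    C-H: 10 × 399 = 3990
    Σ(formed) = 4998 kJ
  ΔH_A = 4921 − 4998 = −77 kJ
Reaction B:
  Bonds broken (reactants):
    N≡N: 1 × 973 = 973
    O=O: 1 × 479 = 479
    Σ(broken) = 1452 kJ
  Bonds formed (products):
    N=O: 2 × 617 = 1234
    Σ(formed) = 1234 kJ
  ΔH_B = 1452 − 1234 = +218 kJ
ΔH_A − ΔH_B = −295 kJ, so reaction A has the more negative ΔH; |ΔH_A − ΔH_B| = 295 kJ.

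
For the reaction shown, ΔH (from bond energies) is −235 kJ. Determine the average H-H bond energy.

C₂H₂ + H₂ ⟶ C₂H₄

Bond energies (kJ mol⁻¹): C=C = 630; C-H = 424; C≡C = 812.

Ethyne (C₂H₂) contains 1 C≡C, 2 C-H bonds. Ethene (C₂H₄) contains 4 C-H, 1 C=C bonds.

D(H-H) ≈ 431 kJ/mol

Let D be the H-H bond energy.
Σ(broken) = 1×812 + 2×424 + 1×D = 1660 + D
Σ(formed) = 4×424 + 1×630 = 2326
ΔH = Σ(broken) − Σ(formed) = (1660 + D) − (2326) = −666 + D
Setting this equal to −235 kJ gives D = 431 kJ/mol.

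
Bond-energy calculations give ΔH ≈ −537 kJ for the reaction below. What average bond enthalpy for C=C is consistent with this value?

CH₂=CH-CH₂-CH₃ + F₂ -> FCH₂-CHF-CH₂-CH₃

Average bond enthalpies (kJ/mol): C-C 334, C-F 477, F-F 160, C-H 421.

D(C=C) ≈ 591 kJ/mol

Let D be the C=C bond energy.
Σ(broken) = 2×334 + 8×421 + 1×D + 1×160 = 4196 + D
Σ(formed) = 3×334 + 2×477 + 8×421 = 5324
ΔH = Σ(broken) − Σ(formed) = (4196 + D) − (5324) = −1128 + D
Setting this equal to −537 kJ gives D = 591 kJ/mol.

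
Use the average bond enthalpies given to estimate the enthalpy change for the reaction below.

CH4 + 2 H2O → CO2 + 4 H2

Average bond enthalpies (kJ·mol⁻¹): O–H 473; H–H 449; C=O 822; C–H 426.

ΔH ≈ +156 kJ

Bonds broken (reactants):
  C–H: 4 × 426 = 1704
  O–H: 4 × 473 = 1892
  Σ(broken) = 3596 kJ
Bonds formed (products):
  C=O: 2 × 822 = 1644
  H–H: 4 × 449 = 1796
  Σ(formed) = 3440 kJ
ΔH = Σ(broken) − Σ(formed) = 3596 − 3440 = +156 kJ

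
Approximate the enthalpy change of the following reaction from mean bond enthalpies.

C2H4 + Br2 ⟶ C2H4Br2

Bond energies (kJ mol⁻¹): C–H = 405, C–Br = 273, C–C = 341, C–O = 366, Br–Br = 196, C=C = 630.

ΔH ≈ −61 kJ

Bonds broken (reactants):
  Br–Br: 1 × 196 = 196
  C–H: 4 × 405 = 1620
  C=C: 1 × 630 = 630
  Σ(broken) = 2446 kJ
Bonds formed (products):
  C–Br: 2 × 273 = 546
  C–C: 1 × 341 = 341
  C–H: 4 × 405 = 1620
  Σ(formed) = 2507 kJ
ΔH = Σ(broken) − Σ(formed) = 2446 − 2507 = −61 kJ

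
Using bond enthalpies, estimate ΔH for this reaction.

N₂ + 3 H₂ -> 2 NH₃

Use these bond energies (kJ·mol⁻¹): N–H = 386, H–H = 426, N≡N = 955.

ΔH ≈ −83 kJ

Bonds broken (reactants):
  H–H: 3 × 426 = 1278
  N≡N: 1 × 955 = 955
  Σ(broken) = 2233 kJ
Bonds formed (products):
  N–H: 6 × 386 = 2316
  Σ(formed) = 2316 kJ
ΔH = Σ(broken) − Σ(formed) = 2233 − 2316 = −83 kJ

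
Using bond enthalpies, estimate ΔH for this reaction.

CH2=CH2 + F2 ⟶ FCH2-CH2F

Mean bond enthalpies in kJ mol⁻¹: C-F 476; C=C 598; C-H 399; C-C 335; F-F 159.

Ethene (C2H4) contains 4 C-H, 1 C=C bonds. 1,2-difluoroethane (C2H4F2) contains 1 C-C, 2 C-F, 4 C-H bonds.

Bonds broken (reactants):
  C-H: 4 × 399 = 1596
  C=C: 1 × 598 = 598
  F-F: 1 × 159 = 159
  Σ(broken) = 2353 kJ
Bonds formed (products):
  C-C: 1 × 335 = 335
  C-F: 2 × 476 = 952
  C-H: 4 × 399 = 1596
  Σ(formed) = 2883 kJ
ΔH = Σ(broken) − Σ(formed) = 2353 − 2883 = −530 kJ

ΔH ≈ −530 kJ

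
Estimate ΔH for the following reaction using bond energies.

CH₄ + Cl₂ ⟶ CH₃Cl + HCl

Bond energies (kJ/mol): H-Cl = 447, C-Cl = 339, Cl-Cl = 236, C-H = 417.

ΔH ≈ −133 kJ

Bonds broken (reactants):
  C-H: 4 × 417 = 1668
  Cl-Cl: 1 × 236 = 236
  Σ(broken) = 1904 kJ
Bonds formed (products):
  C-Cl: 1 × 339 = 339
  C-H: 3 × 417 = 1251
  H-Cl: 1 × 447 = 447
  Σ(formed) = 2037 kJ
ΔH = Σ(broken) − Σ(formed) = 1904 − 2037 = −133 kJ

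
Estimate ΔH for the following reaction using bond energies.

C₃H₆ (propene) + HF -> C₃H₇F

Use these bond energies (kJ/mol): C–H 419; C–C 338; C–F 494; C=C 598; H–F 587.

Bonds broken (reactants):
  C–C: 1 × 338 = 338
  C–H: 6 × 419 = 2514
  C=C: 1 × 598 = 598
  H–F: 1 × 587 = 587
  Σ(broken) = 4037 kJ
Bonds formed (products):
  C–C: 2 × 338 = 676
  C–F: 1 × 494 = 494
  C–H: 7 × 419 = 2933
  Σ(formed) = 4103 kJ
ΔH = Σ(broken) − Σ(formed) = 4037 − 4103 = −66 kJ

ΔH ≈ −66 kJ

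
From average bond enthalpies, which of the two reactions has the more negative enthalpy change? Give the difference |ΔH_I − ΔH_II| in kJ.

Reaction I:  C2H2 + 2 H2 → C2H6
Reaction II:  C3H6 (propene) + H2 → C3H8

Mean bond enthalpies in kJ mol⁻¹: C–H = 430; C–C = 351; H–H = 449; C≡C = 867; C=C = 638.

Reaction I:
  Bonds broken (reactants):
    C≡C: 1 × 867 = 867
    C–H: 2 × 430 = 860
    H–H: 2 × 449 = 898
    Σ(broken) = 2625 kJ
  Bonds formed (products):
    C–C: 1 × 351 = 351
    C–H: 6 × 430 = 2580
    Σ(formed) = 2931 kJ
  ΔH_I = 2625 − 2931 = −306 kJ
Reaction II:
  Bonds broken (reactants):
    C–C: 1 × 351 = 351
    C–H: 6 × 430 = 2580
    C=C: 1 × 638 = 638
    H–H: 1 × 449 = 449
    Σ(broken) = 4018 kJ
  Bonds formed (products):
    C–C: 2 × 351 = 702
    C–H: 8 × 430 = 3440
    Σ(formed) = 4142 kJ
  ΔH_II = 4018 − 4142 = −124 kJ
ΔH_I − ΔH_II = −182 kJ, so reaction I has the more negative ΔH; |ΔH_I − ΔH_II| = 182 kJ.

Reaction I, by 182 kJ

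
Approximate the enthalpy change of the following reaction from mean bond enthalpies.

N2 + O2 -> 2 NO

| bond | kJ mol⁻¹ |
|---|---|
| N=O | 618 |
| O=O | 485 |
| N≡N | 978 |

Bonds broken (reactants):
  N≡N: 1 × 978 = 978
  O=O: 1 × 485 = 485
  Σ(broken) = 1463 kJ
Bonds formed (products):
  N=O: 2 × 618 = 1236
  Σ(formed) = 1236 kJ
ΔH = Σ(broken) − Σ(formed) = 1463 − 1236 = +227 kJ

ΔH ≈ +227 kJ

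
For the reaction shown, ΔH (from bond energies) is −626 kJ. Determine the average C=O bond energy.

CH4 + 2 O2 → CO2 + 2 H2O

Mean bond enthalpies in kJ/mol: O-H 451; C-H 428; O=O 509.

Let D be the C=O bond energy.
Σ(broken) = 4×428 + 2×509 = 2730
Σ(formed) = 2×D + 4×451 = 1804 + 2D
ΔH = Σ(broken) − Σ(formed) = (2730) − (1804 + 2D) = +926 − 2D
Setting this equal to −626 kJ gives 2D = 1552, so D = 776 kJ/mol.

D(C=O) ≈ 776 kJ/mol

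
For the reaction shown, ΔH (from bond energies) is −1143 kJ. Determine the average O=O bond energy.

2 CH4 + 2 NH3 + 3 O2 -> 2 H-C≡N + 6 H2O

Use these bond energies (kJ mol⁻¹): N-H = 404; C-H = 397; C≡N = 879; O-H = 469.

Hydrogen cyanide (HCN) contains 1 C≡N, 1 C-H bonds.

D(O=O) ≈ 479 kJ/mol

Let D be the O=O bond energy.
Σ(broken) = 8×397 + 6×404 + 3×D = 5600 + 3D
Σ(formed) = 2×879 + 2×397 + 12×469 = 8180
ΔH = Σ(broken) − Σ(formed) = (5600 + 3D) − (8180) = −2580 + 3D
Setting this equal to −1143 kJ gives 3D = 1437, so D = 479 kJ/mol.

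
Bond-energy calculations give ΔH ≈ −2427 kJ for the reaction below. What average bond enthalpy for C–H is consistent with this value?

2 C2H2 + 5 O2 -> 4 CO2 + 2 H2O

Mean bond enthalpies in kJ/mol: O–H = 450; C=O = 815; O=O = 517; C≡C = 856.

D(C–H) ≈ 399 kJ/mol

Let D be the C–H bond energy.
Σ(broken) = 2×856 + 4×D + 5×517 = 4297 + 4D
Σ(formed) = 8×815 + 4×450 = 8320
ΔH = Σ(broken) − Σ(formed) = (4297 + 4D) − (8320) = −4023 + 4D
Setting this equal to −2427 kJ gives 4D = 1596, so D = 399 kJ/mol.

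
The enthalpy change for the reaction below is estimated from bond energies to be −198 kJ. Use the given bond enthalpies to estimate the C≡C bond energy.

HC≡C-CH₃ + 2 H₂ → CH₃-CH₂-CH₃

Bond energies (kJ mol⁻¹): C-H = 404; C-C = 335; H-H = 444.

Let D be the C≡C bond energy.
Σ(broken) = 1×D + 1×335 + 4×404 + 2×444 = 2839 + D
Σ(formed) = 2×335 + 8×404 = 3902
ΔH = Σ(broken) − Σ(formed) = (2839 + D) − (3902) = −1063 + D
Setting this equal to −198 kJ gives D = 865 kJ/mol.

D(C≡C) ≈ 865 kJ/mol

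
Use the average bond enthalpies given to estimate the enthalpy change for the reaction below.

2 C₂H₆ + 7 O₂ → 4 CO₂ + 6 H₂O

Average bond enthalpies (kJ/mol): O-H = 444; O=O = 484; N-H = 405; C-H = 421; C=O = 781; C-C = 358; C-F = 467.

ΔH ≈ −2420 kJ

Bonds broken (reactants):
  C-C: 2 × 358 = 716
  C-H: 12 × 421 = 5052
  O=O: 7 × 484 = 3388
  Σ(broken) = 9156 kJ
Bonds formed (products):
  C=O: 8 × 781 = 6248
  O-H: 12 × 444 = 5328
  Σ(formed) = 11576 kJ
ΔH = Σ(broken) − Σ(formed) = 9156 − 11576 = −2420 kJ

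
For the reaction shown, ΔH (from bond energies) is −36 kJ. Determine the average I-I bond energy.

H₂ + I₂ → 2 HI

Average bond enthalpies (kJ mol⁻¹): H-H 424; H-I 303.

D(I-I) ≈ 146 kJ/mol

Let D be the I-I bond energy.
Σ(broken) = 1×424 + 1×D = 424 + D
Σ(formed) = 2×303 = 606
ΔH = Σ(broken) − Σ(formed) = (424 + D) − (606) = −182 + D
Setting this equal to −36 kJ gives D = 146 kJ/mol.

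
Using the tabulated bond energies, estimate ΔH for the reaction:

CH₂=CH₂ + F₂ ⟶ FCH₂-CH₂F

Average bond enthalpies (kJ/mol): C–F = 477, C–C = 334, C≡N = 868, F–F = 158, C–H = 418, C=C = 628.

Bonds broken (reactants):
  C–H: 4 × 418 = 1672
  C=C: 1 × 628 = 628
  F–F: 1 × 158 = 158
  Σ(broken) = 2458 kJ
Bonds formed (products):
  C–C: 1 × 334 = 334
  C–F: 2 × 477 = 954
  C–H: 4 × 418 = 1672
  Σ(formed) = 2960 kJ
ΔH = Σ(broken) − Σ(formed) = 2458 − 2960 = −502 kJ

ΔH ≈ −502 kJ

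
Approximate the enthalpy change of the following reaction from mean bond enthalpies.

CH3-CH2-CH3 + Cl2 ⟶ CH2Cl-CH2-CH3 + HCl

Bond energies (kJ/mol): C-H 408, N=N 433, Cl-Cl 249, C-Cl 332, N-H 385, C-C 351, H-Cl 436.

Bonds broken (reactants):
  C-C: 2 × 351 = 702
  C-H: 8 × 408 = 3264
  Cl-Cl: 1 × 249 = 249
  Σ(broken) = 4215 kJ
Bonds formed (products):
  C-C: 2 × 351 = 702
  C-Cl: 1 × 332 = 332
  C-H: 7 × 408 = 2856
  H-Cl: 1 × 436 = 436
  Σ(formed) = 4326 kJ
ΔH = Σ(broken) − Σ(formed) = 4215 − 4326 = −111 kJ

ΔH ≈ −111 kJ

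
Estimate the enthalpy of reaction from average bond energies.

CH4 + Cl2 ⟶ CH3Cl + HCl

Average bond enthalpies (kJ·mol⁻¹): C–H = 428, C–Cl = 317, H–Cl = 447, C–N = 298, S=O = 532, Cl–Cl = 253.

ΔH ≈ −83 kJ

Bonds broken (reactants):
  C–H: 4 × 428 = 1712
  Cl–Cl: 1 × 253 = 253
  Σ(broken) = 1965 kJ
Bonds formed (products):
  C–Cl: 1 × 317 = 317
  C–H: 3 × 428 = 1284
  H–Cl: 1 × 447 = 447
  Σ(formed) = 2048 kJ
ΔH = Σ(broken) − Σ(formed) = 1965 − 2048 = −83 kJ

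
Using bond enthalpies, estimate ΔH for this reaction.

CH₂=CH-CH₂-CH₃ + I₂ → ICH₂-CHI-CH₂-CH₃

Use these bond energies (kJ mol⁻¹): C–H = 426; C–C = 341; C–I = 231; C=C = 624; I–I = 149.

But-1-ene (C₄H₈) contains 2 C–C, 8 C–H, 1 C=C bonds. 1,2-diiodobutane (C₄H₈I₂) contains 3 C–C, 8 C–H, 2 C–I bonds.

Bonds broken (reactants):
  C–C: 2 × 341 = 682
  C–H: 8 × 426 = 3408
  C=C: 1 × 624 = 624
  I–I: 1 × 149 = 149
  Σ(broken) = 4863 kJ
Bonds formed (products):
  C–C: 3 × 341 = 1023
  C–H: 8 × 426 = 3408
  C–I: 2 × 231 = 462
  Σ(formed) = 4893 kJ
ΔH = Σ(broken) − Σ(formed) = 4863 − 4893 = −30 kJ

ΔH ≈ −30 kJ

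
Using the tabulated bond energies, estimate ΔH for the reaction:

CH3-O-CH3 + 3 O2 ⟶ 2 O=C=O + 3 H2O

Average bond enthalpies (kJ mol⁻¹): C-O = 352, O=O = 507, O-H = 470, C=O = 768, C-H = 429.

ΔH ≈ −1093 kJ

Bonds broken (reactants):
  C-H: 6 × 429 = 2574
  C-O: 2 × 352 = 704
  O=O: 3 × 507 = 1521
  Σ(broken) = 4799 kJ
Bonds formed (products):
  C=O: 4 × 768 = 3072
  O-H: 6 × 470 = 2820
  Σ(formed) = 5892 kJ
ΔH = Σ(broken) − Σ(formed) = 4799 − 5892 = −1093 kJ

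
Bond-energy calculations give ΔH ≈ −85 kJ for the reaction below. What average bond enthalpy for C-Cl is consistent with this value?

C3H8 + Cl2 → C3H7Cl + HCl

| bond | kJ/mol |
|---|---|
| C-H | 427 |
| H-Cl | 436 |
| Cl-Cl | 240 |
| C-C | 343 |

Let D be the C-Cl bond energy.
Σ(broken) = 2×343 + 8×427 + 1×240 = 4342
Σ(formed) = 2×343 + 1×D + 7×427 + 1×436 = 4111 + D
ΔH = Σ(broken) − Σ(formed) = (4342) − (4111 + D) = +231 − D
Setting this equal to −85 kJ gives D = 316 kJ/mol.

D(C-Cl) ≈ 316 kJ/mol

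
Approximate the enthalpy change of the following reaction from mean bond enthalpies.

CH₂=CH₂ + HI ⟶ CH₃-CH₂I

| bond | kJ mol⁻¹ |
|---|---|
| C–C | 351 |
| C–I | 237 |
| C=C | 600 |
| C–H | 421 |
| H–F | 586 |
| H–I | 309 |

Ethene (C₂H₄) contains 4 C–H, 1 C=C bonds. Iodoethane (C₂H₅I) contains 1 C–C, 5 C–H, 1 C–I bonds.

ΔH ≈ −100 kJ

Bonds broken (reactants):
  C–H: 4 × 421 = 1684
  C=C: 1 × 600 = 600
  H–I: 1 × 309 = 309
  Σ(broken) = 2593 kJ
Bonds formed (products):
  C–C: 1 × 351 = 351
  C–H: 5 × 421 = 2105
  C–I: 1 × 237 = 237
  Σ(formed) = 2693 kJ
ΔH = Σ(broken) − Σ(formed) = 2593 − 2693 = −100 kJ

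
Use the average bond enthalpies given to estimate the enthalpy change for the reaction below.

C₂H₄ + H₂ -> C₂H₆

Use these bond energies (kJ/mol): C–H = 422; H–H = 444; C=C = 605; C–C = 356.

ΔH ≈ −151 kJ

Bonds broken (reactants):
  C–H: 4 × 422 = 1688
  C=C: 1 × 605 = 605
  H–H: 1 × 444 = 444
  Σ(broken) = 2737 kJ
Bonds formed (products):
  C–C: 1 × 356 = 356
  C–H: 6 × 422 = 2532
  Σ(formed) = 2888 kJ
ΔH = Σ(broken) − Σ(formed) = 2737 − 2888 = −151 kJ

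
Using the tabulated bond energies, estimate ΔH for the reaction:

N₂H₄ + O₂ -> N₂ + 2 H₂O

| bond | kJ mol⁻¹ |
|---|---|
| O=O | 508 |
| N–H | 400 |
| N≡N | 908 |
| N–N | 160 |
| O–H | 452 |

Bonds broken (reactants):
  N–H: 4 × 400 = 1600
  N–N: 1 × 160 = 160
  O=O: 1 × 508 = 508
  Σ(broken) = 2268 kJ
Bonds formed (products):
  N≡N: 1 × 908 = 908
  O–H: 4 × 452 = 1808
  Σ(formed) = 2716 kJ
ΔH = Σ(broken) − Σ(formed) = 2268 − 2716 = −448 kJ

ΔH ≈ −448 kJ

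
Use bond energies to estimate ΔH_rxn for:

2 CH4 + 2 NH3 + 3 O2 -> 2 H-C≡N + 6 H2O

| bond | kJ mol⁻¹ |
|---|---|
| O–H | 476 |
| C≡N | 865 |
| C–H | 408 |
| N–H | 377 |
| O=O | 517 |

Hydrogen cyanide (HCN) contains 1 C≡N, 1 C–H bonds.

ΔH ≈ −1181 kJ

Bonds broken (reactants):
  C–H: 8 × 408 = 3264
  N–H: 6 × 377 = 2262
  O=O: 3 × 517 = 1551
  Σ(broken) = 7077 kJ
Bonds formed (products):
  C≡N: 2 × 865 = 1730
  C–H: 2 × 408 = 816
  O–H: 12 × 476 = 5712
  Σ(formed) = 8258 kJ
ΔH = Σ(broken) − Σ(formed) = 7077 − 8258 = −1181 kJ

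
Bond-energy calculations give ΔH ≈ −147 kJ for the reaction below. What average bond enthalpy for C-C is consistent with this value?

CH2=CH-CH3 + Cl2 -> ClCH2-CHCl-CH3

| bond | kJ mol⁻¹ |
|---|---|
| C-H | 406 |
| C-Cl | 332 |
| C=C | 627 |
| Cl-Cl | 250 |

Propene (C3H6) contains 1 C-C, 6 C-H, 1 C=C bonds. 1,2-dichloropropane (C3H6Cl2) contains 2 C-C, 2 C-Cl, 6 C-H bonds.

Let D be the C-C bond energy.
Σ(broken) = 1×D + 6×406 + 1×627 + 1×250 = 3313 + D
Σ(formed) = 2×D + 2×332 + 6×406 = 3100 + 2D
ΔH = Σ(broken) − Σ(formed) = (3313 + D) − (3100 + 2D) = +213 − D
Setting this equal to −147 kJ gives D = 360 kJ/mol.

D(C-C) ≈ 360 kJ/mol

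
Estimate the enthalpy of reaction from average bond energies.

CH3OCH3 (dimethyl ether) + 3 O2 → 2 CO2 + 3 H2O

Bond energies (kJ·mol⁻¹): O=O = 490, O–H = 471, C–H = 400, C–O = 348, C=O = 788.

Bonds broken (reactants):
  C–H: 6 × 400 = 2400
  C–O: 2 × 348 = 696
  O=O: 3 × 490 = 1470
  Σ(broken) = 4566 kJ
Bonds formed (products):
  C=O: 4 × 788 = 3152
  O–H: 6 × 471 = 2826
  Σ(formed) = 5978 kJ
ΔH = Σ(broken) − Σ(formed) = 4566 − 5978 = −1412 kJ

ΔH ≈ −1412 kJ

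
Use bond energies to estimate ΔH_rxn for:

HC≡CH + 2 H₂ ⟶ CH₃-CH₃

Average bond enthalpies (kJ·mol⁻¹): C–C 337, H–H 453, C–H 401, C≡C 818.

ΔH ≈ −217 kJ

Bonds broken (reactants):
  C≡C: 1 × 818 = 818
  C–H: 2 × 401 = 802
  H–H: 2 × 453 = 906
  Σ(broken) = 2526 kJ
Bonds formed (products):
  C–C: 1 × 337 = 337
  C–H: 6 × 401 = 2406
  Σ(formed) = 2743 kJ
ΔH = Σ(broken) − Σ(formed) = 2526 − 2743 = −217 kJ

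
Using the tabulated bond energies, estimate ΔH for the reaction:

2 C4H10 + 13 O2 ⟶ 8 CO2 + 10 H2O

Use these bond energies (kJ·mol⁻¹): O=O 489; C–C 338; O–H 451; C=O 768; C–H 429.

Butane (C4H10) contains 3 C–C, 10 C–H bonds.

ΔH ≈ −4343 kJ

Bonds broken (reactants):
  C–C: 6 × 338 = 2028
  C–H: 20 × 429 = 8580
  O=O: 13 × 489 = 6357
  Σ(broken) = 16965 kJ
Bonds formed (products):
  C=O: 16 × 768 = 12288
  O–H: 20 × 451 = 9020
  Σ(formed) = 21308 kJ
ΔH = Σ(broken) − Σ(formed) = 16965 − 21308 = −4343 kJ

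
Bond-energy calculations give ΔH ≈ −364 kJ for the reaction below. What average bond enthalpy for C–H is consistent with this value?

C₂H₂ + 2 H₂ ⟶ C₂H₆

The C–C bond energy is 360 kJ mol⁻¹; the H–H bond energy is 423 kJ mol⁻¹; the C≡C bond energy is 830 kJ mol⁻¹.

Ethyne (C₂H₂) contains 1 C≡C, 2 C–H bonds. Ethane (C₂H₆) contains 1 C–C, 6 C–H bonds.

Let D be the C–H bond energy.
Σ(broken) = 1×830 + 2×D + 2×423 = 1676 + 2D
Σ(formed) = 1×360 + 6×D = 360 + 6D
ΔH = Σ(broken) − Σ(formed) = (1676 + 2D) − (360 + 6D) = +1316 − 4D
Setting this equal to −364 kJ gives 4D = 1680, so D = 420 kJ/mol.

D(C–H) ≈ 420 kJ/mol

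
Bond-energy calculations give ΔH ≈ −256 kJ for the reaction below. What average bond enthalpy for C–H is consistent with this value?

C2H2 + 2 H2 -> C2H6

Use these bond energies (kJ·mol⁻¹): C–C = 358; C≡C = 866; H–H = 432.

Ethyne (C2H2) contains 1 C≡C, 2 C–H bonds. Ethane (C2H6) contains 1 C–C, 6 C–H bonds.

D(C–H) ≈ 407 kJ/mol

Let D be the C–H bond energy.
Σ(broken) = 1×866 + 2×D + 2×432 = 1730 + 2D
Σ(formed) = 1×358 + 6×D = 358 + 6D
ΔH = Σ(broken) − Σ(formed) = (1730 + 2D) − (358 + 6D) = +1372 − 4D
Setting this equal to −256 kJ gives 4D = 1628, so D = 407 kJ/mol.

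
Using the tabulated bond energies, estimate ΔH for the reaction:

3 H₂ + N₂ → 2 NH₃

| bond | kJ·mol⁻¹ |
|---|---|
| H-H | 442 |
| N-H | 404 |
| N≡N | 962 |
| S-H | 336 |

Bonds broken (reactants):
  H-H: 3 × 442 = 1326
  N≡N: 1 × 962 = 962
  Σ(broken) = 2288 kJ
Bonds formed (products):
  N-H: 6 × 404 = 2424
  Σ(formed) = 2424 kJ
ΔH = Σ(broken) − Σ(formed) = 2288 − 2424 = −136 kJ

ΔH ≈ −136 kJ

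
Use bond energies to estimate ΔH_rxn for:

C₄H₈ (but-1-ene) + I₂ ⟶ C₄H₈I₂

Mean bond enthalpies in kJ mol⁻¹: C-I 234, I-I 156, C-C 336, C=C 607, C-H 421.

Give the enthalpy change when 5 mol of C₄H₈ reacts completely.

Bonds broken (reactants):
  C-C: 2 × 336 = 672
  C-H: 8 × 421 = 3368
  C=C: 1 × 607 = 607
  I-I: 1 × 156 = 156
  Σ(broken) = 4803 kJ
Bonds formed (products):
  C-C: 3 × 336 = 1008
  C-H: 8 × 421 = 3368
  C-I: 2 × 234 = 468
  Σ(formed) = 4844 kJ
ΔH = Σ(broken) − Σ(formed) = 4803 − 4844 = −41 kJ
For 5× the reaction as written: 5 × (−41) = −205 kJ

ΔH = −205 kJ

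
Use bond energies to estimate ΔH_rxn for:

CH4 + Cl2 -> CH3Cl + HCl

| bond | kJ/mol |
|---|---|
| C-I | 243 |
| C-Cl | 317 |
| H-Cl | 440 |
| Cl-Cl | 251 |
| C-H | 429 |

Bonds broken (reactants):
  C-H: 4 × 429 = 1716
  Cl-Cl: 1 × 251 = 251
  Σ(broken) = 1967 kJ
Bonds formed (products):
  C-Cl: 1 × 317 = 317
  C-H: 3 × 429 = 1287
  H-Cl: 1 × 440 = 440
  Σ(formed) = 2044 kJ
ΔH = Σ(broken) − Σ(formed) = 1967 − 2044 = −77 kJ

ΔH ≈ −77 kJ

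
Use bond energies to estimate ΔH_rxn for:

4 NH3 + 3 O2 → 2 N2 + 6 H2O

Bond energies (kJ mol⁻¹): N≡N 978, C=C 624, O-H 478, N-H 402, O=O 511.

ΔH ≈ −1335 kJ

Bonds broken (reactants):
  N-H: 12 × 402 = 4824
  O=O: 3 × 511 = 1533
  Σ(broken) = 6357 kJ
Bonds formed (products):
  N≡N: 2 × 978 = 1956
  O-H: 12 × 478 = 5736
  Σ(formed) = 7692 kJ
ΔH = Σ(broken) − Σ(formed) = 6357 − 7692 = −1335 kJ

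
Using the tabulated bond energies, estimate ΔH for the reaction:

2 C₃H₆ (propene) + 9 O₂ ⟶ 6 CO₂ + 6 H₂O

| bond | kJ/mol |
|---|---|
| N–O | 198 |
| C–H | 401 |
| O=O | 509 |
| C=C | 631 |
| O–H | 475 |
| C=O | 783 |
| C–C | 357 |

ΔH ≈ −3727 kJ

Bonds broken (reactants):
  C–C: 2 × 357 = 714
  C–H: 12 × 401 = 4812
  C=C: 2 × 631 = 1262
  O=O: 9 × 509 = 4581
  Σ(broken) = 11369 kJ
Bonds formed (products):
  C=O: 12 × 783 = 9396
  O–H: 12 × 475 = 5700
  Σ(formed) = 15096 kJ
ΔH = Σ(broken) − Σ(formed) = 11369 − 15096 = −3727 kJ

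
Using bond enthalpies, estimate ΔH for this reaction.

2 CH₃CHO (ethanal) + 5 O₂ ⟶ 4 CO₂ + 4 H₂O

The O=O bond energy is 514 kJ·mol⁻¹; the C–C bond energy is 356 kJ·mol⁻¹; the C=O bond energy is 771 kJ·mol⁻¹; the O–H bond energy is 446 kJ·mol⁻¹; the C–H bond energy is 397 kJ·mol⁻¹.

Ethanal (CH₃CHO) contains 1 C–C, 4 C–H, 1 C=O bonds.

Bonds broken (reactants):
  C–C: 2 × 356 = 712
  C–H: 8 × 397 = 3176
  C=O: 2 × 771 = 1542
  O=O: 5 × 514 = 2570
  Σ(broken) = 8000 kJ
Bonds formed (products):
  C=O: 8 × 771 = 6168
  O–H: 8 × 446 = 3568
  Σ(formed) = 9736 kJ
ΔH = Σ(broken) − Σ(formed) = 8000 − 9736 = −1736 kJ

ΔH ≈ −1736 kJ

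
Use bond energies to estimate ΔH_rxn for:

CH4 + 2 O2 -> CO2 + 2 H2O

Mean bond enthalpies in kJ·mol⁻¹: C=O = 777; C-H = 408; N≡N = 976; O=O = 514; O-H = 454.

Bonds broken (reactants):
  C-H: 4 × 408 = 1632
  O=O: 2 × 514 = 1028
  Σ(broken) = 2660 kJ
Bonds formed (products):
  C=O: 2 × 777 = 1554
  O-H: 4 × 454 = 1816
  Σ(formed) = 3370 kJ
ΔH = Σ(broken) − Σ(formed) = 2660 − 3370 = −710 kJ

ΔH ≈ −710 kJ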